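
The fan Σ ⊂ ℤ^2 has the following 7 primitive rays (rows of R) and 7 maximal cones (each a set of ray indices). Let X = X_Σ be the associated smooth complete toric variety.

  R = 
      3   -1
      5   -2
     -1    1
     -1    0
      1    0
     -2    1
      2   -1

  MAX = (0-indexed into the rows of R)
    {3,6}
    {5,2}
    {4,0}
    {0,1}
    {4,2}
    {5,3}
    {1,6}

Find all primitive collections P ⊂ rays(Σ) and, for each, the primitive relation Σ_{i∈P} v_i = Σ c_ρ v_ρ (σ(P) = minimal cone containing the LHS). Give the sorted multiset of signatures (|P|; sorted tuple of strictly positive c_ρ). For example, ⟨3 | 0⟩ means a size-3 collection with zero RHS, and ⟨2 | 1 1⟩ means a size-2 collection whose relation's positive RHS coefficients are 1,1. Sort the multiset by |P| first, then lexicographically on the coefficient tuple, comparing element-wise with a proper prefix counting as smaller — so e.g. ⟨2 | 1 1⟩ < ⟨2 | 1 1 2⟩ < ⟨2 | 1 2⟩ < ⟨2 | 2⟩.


|primitive collections| = 14. Relations:

  P={3,4}:  v_{3} + v_{4} = 0 ; sig = ⟨2 | 0⟩
  P={5,6}:  v_{5} + v_{6} = 0 ; sig = ⟨2 | 0⟩
  P={0,3}:  v_{0} + v_{3} = v_{6} ; sig = ⟨2 | 1⟩
  P={0,5}:  v_{0} + v_{5} = v_{4} ; sig = ⟨2 | 1⟩
  P={0,6}:  v_{0} + v_{6} = v_{1} ; sig = ⟨2 | 1⟩
  P={1,5}:  v_{1} + v_{5} = v_{0} ; sig = ⟨2 | 1⟩
  P={2,3}:  v_{2} + v_{3} = v_{5} ; sig = ⟨2 | 1⟩
  P={2,6}:  v_{2} + v_{6} = v_{4} ; sig = ⟨2 | 1⟩
  P={4,5}:  v_{4} + v_{5} = v_{2} ; sig = ⟨2 | 1⟩
  P={4,6}:  v_{4} + v_{6} = v_{0} ; sig = ⟨2 | 1⟩
  P={1,2}:  v_{1} + v_{2} = v_{0} + v_{4} ; sig = ⟨2 | 1 1⟩
  P={0,2}:  v_{0} + v_{2} = 2·v_{4} ; sig = ⟨2 | 2⟩
  P={1,3}:  v_{1} + v_{3} = 2·v_{6} ; sig = ⟨2 | 2⟩
  P={1,4}:  v_{1} + v_{4} = 2·v_{0} ; sig = ⟨2 | 2⟩

Hence PRS(X_Σ) =
{ ⟨2 | 0⟩ ×2,  ⟨2 | 1⟩ ×8,  ⟨2 | 1 1⟩,  ⟨2 | 2⟩ ×3 }


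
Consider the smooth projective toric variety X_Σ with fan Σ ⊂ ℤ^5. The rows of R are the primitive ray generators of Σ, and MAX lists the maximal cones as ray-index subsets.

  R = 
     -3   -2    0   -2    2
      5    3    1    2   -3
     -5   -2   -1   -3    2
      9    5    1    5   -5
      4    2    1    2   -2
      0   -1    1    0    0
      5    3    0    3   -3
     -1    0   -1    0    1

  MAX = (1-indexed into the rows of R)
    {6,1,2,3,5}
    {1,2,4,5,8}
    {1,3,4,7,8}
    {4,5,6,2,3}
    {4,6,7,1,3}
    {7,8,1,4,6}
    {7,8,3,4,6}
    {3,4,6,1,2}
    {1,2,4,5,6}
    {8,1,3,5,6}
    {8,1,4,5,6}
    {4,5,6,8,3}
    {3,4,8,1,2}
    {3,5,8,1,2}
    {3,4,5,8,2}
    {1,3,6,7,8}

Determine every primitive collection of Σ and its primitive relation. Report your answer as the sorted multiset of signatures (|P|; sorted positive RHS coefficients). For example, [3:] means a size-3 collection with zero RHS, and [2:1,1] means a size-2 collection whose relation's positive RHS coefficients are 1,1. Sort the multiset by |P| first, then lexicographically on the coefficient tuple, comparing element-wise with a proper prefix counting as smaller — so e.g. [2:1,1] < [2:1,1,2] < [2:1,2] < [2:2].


Σ has 5 primitive collections:

  P={5,7}:  v_{5} + v_{7} = v_{4} ; sig = [2:1]
  P={2,7}:  v_{2} + v_{7} = v_{1} + v_{3} + 2·v_{4} ; sig = [2:1,1,2]
  P={2,6,8}:  v_{2} + v_{6} + v_{8} = v_{5} ; sig = [3:1]
  P={1,3,4,5}:  v_{1} + v_{3} + v_{4} + v_{5} = v_{2} ; sig = [4:1]
  P={1,3,4,6,8}:  v_{1} + v_{3} + v_{4} + v_{6} + v_{8} = 0 ; sig = [5:]

Sorted signature multiset PRS(X):
    |P|=2: 2 collections, coeffs (1), (1,1,2)
    |P|=3: 1 collection, coeffs (1)
    |P|=4: 1 collection, coeffs (1)
    |P|=5: 1 collection, coeffs ()


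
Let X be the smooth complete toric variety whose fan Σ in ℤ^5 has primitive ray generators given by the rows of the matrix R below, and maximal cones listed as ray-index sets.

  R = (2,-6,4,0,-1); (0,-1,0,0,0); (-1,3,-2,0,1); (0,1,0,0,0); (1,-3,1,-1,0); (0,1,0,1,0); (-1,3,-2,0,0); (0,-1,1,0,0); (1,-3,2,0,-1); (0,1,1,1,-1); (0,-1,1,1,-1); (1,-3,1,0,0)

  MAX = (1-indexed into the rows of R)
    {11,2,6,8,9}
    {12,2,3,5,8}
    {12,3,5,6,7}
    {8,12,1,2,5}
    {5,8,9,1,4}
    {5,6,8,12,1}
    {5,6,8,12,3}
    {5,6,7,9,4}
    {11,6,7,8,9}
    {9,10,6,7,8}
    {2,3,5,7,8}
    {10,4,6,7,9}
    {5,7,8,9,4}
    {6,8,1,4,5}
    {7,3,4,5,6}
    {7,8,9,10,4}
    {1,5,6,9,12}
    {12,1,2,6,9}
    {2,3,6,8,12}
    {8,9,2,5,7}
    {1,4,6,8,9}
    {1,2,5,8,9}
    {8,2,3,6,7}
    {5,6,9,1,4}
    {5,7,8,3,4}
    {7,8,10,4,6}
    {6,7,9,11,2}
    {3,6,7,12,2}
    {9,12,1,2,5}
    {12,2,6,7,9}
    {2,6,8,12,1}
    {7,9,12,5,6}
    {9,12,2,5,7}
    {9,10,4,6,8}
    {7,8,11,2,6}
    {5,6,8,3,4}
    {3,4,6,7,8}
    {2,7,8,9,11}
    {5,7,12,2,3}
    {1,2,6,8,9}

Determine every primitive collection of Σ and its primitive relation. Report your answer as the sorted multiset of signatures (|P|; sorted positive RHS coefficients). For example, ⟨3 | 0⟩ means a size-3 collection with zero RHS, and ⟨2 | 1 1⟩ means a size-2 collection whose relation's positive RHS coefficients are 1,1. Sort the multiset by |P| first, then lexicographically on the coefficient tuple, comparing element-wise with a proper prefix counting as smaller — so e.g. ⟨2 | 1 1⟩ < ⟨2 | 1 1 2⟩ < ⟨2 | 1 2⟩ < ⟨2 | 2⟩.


23 minimal non-faces of Δ(Σ) (on 12 rays):

  {2,4}:  v_{2} + v_{4} = 0 — sig = ⟨2 | 0⟩
  {3,9}:  v_{3} + v_{9} = 0 — sig = ⟨2 | 0⟩
  {1,7}:  v_{1} + v_{7} = v_{9} — sig = ⟨2 | 1⟩
  {4,12}:  v_{4} + v_{12} = v_{5} + v_{6} — sig = ⟨2 | 1 1⟩
  {5,10}:  v_{5} + v_{10} = v_{4} + v_{9} — sig = ⟨2 | 1 1⟩
  {5,11}:  v_{5} + v_{11} = v_{2} + v_{9} — sig = ⟨2 | 1 1⟩
  {10,12}:  v_{10} + v_{12} = v_{6} + v_{9} — sig = ⟨2 | 1 1⟩
  {1,3}:  v_{1} + v_{3} = v_{5} + v_{6} + v_{8} — sig = ⟨2 | 1 1 1⟩
  {2,10}:  v_{2} + v_{10} = v_{6} + v_{7} + v_{8} + v_{9} — sig = ⟨2 | 1 1 1 1⟩
  {3,10}:  v_{3} + v_{10} = v_{4} + v_{6} + v_{7} + v_{8} — sig = ⟨2 | 1 1 1 1⟩
  {3,11}:  v_{3} + v_{11} = v_{2} + v_{6} + v_{7} + v_{8} — sig = ⟨2 | 1 1 1 1⟩
  {4,11}:  v_{4} + v_{11} = v_{6} + v_{7} + v_{8} + v_{9} — sig = ⟨2 | 1 1 1 1⟩
  {1,10}:  v_{1} + v_{10} = v_{4} + v_{6} + v_{8} + 2·v_{9} — sig = ⟨2 | 1 1 1 2⟩
  {1,11}:  v_{1} + v_{11} = v_{2} + v_{6} + v_{8} + 2·v_{9} — sig = ⟨2 | 1 1 1 2⟩
  {11,12}:  v_{11} + v_{12} = 2·v_{2} + v_{6} + v_{9} — sig = ⟨2 | 1 1 2⟩
  {10,11}:  v_{10} + v_{11} = 2·v_{6} + 2·v_{7} + 2·v_{8} + 2·v_{9} — sig = ⟨2 | 2 2 2 2⟩
  {2,5,6}:  v_{2} + v_{5} + v_{6} = v_{12} — sig = ⟨3 | 1⟩
  {7,8,12}:  v_{7} + v_{8} + v_{12} = v_{2} — sig = ⟨3 | 1⟩
  {8,9,12}:  v_{8} + v_{9} + v_{12} = v_{1} + v_{2} — sig = ⟨3 | 1 1⟩
  {5,6,7,8}:  v_{5} + v_{6} + v_{7} + v_{8} = 0 — sig = ⟨4 | 0⟩
  {5,6,8,9}:  v_{5} + v_{6} + v_{8} + v_{9} = v_{1} — sig = ⟨4 | 1⟩
  {2,6,7,8,9}:  v_{2} + v_{6} + v_{7} + v_{8} + v_{9} = v_{11} — sig = ⟨5 | 1⟩
  {4,6,7,8,9}:  v_{4} + v_{6} + v_{7} + v_{8} + v_{9} = v_{10} — sig = ⟨5 | 1⟩

Signatures (|P|; sorted positive RHS coefficients), sorted:
    |P|=2: 16 collections, coeffs (), (), (1), (1,1), (1,1), (1,1), (1,1), (1,1,1), (1,1,1,1), (1,1,1,1), (1,1,1,1), (1,1,1,1), (1,1,1,2), (1,1,1,2), (1,1,2), (2,2,2,2)
    |P|=3: 3 collections, coeffs (1), (1), (1,1)
    |P|=4: 2 collections, coeffs (), (1)
    |P|=5: 2 collections, coeffs (1), (1)


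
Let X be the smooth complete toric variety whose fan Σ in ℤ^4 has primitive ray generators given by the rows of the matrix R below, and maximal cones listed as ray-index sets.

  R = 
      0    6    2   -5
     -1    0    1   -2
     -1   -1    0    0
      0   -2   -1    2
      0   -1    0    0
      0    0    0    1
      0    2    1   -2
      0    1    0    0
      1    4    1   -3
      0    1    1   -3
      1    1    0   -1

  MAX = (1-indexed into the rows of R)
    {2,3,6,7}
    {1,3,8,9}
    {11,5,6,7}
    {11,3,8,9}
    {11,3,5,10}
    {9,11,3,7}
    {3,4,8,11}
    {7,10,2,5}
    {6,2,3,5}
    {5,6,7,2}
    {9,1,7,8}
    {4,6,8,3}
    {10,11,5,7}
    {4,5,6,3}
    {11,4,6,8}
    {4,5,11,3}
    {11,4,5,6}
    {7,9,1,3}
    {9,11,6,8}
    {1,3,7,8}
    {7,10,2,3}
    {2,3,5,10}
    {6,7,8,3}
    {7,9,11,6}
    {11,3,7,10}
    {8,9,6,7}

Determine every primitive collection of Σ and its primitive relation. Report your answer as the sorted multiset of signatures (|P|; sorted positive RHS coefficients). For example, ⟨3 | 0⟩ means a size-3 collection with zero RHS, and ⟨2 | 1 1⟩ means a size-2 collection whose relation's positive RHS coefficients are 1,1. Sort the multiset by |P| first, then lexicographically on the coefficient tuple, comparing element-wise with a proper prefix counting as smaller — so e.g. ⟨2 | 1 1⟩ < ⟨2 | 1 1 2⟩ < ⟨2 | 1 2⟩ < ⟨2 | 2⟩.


23 minimal non-faces of Δ(Σ) (on 11 rays):

  P = {4,7}:  v_{4} + v_{7} = 0  so sig = ⟨2 | 0⟩
  P = {5,8}:  v_{5} + v_{8} = 0  so sig = ⟨2 | 0⟩
  P = {2,11}:  v_{2} + v_{11} = v_{10}  so sig = ⟨2 | 1⟩
  P = {2,4}:  v_{2} + v_{4} = v_{3} + v_{5}  so sig = ⟨2 | 1 1⟩
  P = {2,8}:  v_{2} + v_{8} = v_{3} + v_{7}  so sig = ⟨2 | 1 1⟩
  P = {4,9}:  v_{4} + v_{9} = v_{8} + v_{11}  so sig = ⟨2 | 1 1⟩
  P = {5,9}:  v_{5} + v_{9} = v_{7} + v_{11}  so sig = ⟨2 | 1 1⟩
  P = {6,10}:  v_{6} + v_{10} = v_{5} + v_{7}  so sig = ⟨2 | 1 1⟩
  P = {1,4}:  v_{1} + v_{4} = v_{3} + v_{8} + v_{9}  so sig = ⟨2 | 1 1 1⟩
  P = {1,5}:  v_{1} + v_{5} = v_{3} + v_{7} + v_{9}  so sig = ⟨2 | 1 1 1⟩
  P = {4,10}:  v_{4} + v_{10} = v_{3} + v_{5} + v_{11}  so sig = ⟨2 | 1 1 1⟩
  P = {8,10}:  v_{8} + v_{10} = v_{3} + v_{7} + v_{11}  so sig = ⟨2 | 1 1 1⟩
  P = {2,9}:  v_{2} + v_{9} = v_{3} + 2·v_{7} + v_{11}  so sig = ⟨2 | 1 1 2⟩
  P = {1,10}:  v_{1} + v_{10} = 2·v_{3} + 2·v_{7} + v_{9} + v_{11}  so sig = ⟨2 | 1 1 2 2⟩
  P = {1,11}:  v_{1} + v_{11} = v_{3} + 2·v_{9}  so sig = ⟨2 | 1 2⟩
  P = {1,2}:  v_{1} + v_{2} = 2·v_{3} + 2·v_{7} + v_{9}  so sig = ⟨2 | 1 2 2⟩
  P = {9,10}:  v_{9} + v_{10} = v_{3} + 2·v_{7} + 2·v_{11}  so sig = ⟨2 | 1 2 2⟩
  P = {1,6}:  v_{1} + v_{6} = 2·v_{7} + 2·v_{8}  so sig = ⟨2 | 2 2⟩
  P = {3,6,11}:  v_{3} + v_{6} + v_{11} = 0  so sig = ⟨3 | 0⟩
  P = {3,5,7}:  v_{3} + v_{5} + v_{7} = v_{2}  so sig = ⟨3 | 1⟩
  P = {7,8,11}:  v_{7} + v_{8} + v_{11} = v_{9}  so sig = ⟨3 | 1⟩
  P = {3,6,9}:  v_{3} + v_{6} + v_{9} = v_{7} + v_{8}  so sig = ⟨3 | 1 1⟩
  P = {3,7,8,9}:  v_{3} + v_{7} + v_{8} + v_{9} = v_{1}  so sig = ⟨4 | 1⟩

Sorted signature multiset PRS(X):
    ⟨2 | 0⟩
    ⟨2 | 0⟩
    ⟨2 | 1⟩
    ⟨2 | 1 1⟩
    ⟨2 | 1 1⟩
    ⟨2 | 1 1⟩
    ⟨2 | 1 1⟩
    ⟨2 | 1 1⟩
    ⟨2 | 1 1 1⟩
    ⟨2 | 1 1 1⟩
    ⟨2 | 1 1 1⟩
    ⟨2 | 1 1 1⟩
    ⟨2 | 1 1 2⟩
    ⟨2 | 1 1 2 2⟩
    ⟨2 | 1 2⟩
    ⟨2 | 1 2 2⟩
    ⟨2 | 1 2 2⟩
    ⟨2 | 2 2⟩
    ⟨3 | 0⟩
    ⟨3 | 1⟩
    ⟨3 | 1⟩
    ⟨3 | 1 1⟩
    ⟨4 | 1⟩


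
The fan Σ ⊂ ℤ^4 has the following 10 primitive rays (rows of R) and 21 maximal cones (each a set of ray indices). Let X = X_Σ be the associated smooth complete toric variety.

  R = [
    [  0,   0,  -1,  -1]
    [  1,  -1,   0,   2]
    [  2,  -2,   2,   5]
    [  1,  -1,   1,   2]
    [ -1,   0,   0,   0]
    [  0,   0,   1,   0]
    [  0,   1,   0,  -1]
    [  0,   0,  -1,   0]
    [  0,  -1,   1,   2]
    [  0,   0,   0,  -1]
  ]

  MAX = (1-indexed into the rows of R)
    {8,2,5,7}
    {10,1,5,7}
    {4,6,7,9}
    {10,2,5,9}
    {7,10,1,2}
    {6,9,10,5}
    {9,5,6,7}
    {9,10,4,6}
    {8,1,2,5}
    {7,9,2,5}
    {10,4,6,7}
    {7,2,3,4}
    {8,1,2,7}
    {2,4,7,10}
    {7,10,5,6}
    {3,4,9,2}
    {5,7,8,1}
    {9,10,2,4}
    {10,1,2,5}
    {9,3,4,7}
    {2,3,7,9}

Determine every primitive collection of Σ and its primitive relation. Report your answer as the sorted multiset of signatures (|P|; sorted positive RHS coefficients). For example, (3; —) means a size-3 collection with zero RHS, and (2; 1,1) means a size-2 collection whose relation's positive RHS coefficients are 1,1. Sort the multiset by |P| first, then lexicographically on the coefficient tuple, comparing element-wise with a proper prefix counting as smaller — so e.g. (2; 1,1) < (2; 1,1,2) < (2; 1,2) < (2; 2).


Σ has 18 primitive collections:

  P = {6,8}:  v_{6} + v_{8} = 0  ⇒ sig = (2; —)
  P = {1,6}:  v_{1} + v_{6} = v_{10}  ⇒ sig = (2; 1)
  P = {2,6}:  v_{2} + v_{6} = v_{4}  ⇒ sig = (2; 1)
  P = {4,5}:  v_{4} + v_{5} = v_{9}  ⇒ sig = (2; 1)
  P = {4,8}:  v_{4} + v_{8} = v_{2}  ⇒ sig = (2; 1)
  P = {8,10}:  v_{8} + v_{10} = v_{1}  ⇒ sig = (2; 1)
  P = {1,3}:  v_{1} + v_{3} = v_{2} + v_{4}  ⇒ sig = (2; 1,1)
  P = {1,4}:  v_{1} + v_{4} = v_{2} + v_{10}  ⇒ sig = (2; 1,1)
  P = {8,9}:  v_{8} + v_{9} = v_{2} + v_{5}  ⇒ sig = (2; 1,1)
  P = {1,9}:  v_{1} + v_{9} = v_{2} + v_{5} + v_{10}  ⇒ sig = (2; 1,1,1)
  P = {3,5}:  v_{3} + v_{5} = v_{2} + v_{7} + 2·v_{9}  ⇒ sig = (2; 1,1,2)
  P = {3,6}:  v_{3} + v_{6} = 2·v_{4} + v_{7} + v_{9}  ⇒ sig = (2; 1,1,2)
  P = {3,8}:  v_{3} + v_{8} = 2·v_{2} + v_{7} + v_{9}  ⇒ sig = (2; 1,1,2)
  P = {3,10}:  v_{3} + v_{10} = 2·v_{4}  ⇒ sig = (2; 2)
  P = {7,9,10}:  v_{7} + v_{9} + v_{10} = v_{6}  ⇒ sig = (3; 1)
  P = {2,5,7,10}:  v_{2} + v_{5} + v_{7} + v_{10} = 0  ⇒ sig = (4; —)
  P = {1,2,5,7}:  v_{1} + v_{2} + v_{5} + v_{7} = v_{8}  ⇒ sig = (4; 1)
  P = {2,4,7,9}:  v_{2} + v_{4} + v_{7} + v_{9} = v_{3}  ⇒ sig = (4; 1)

Signatures (|P|; sorted positive RHS coefficients), sorted:
    (2; —)
    (2; 1)
    (2; 1)
    (2; 1)
    (2; 1)
    (2; 1)
    (2; 1,1)
    (2; 1,1)
    (2; 1,1)
    (2; 1,1,1)
    (2; 1,1,2)
    (2; 1,1,2)
    (2; 1,1,2)
    (2; 2)
    (3; 1)
    (4; —)
    (4; 1)
    (4; 1)


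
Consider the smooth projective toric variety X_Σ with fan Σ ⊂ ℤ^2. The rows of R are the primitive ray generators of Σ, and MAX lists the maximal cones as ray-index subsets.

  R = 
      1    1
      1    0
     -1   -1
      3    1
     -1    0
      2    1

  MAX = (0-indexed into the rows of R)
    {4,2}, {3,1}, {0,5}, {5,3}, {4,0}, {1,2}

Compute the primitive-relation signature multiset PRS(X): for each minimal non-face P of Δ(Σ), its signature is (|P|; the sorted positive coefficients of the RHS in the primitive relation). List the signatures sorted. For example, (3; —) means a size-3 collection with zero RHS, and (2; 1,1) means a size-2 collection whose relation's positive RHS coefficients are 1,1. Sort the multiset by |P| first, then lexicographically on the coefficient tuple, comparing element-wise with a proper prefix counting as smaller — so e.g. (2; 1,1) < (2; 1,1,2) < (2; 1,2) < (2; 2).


9 minimal non-faces of Δ(Σ) (on 6 rays):

  P = {0,2}:  v_{0} + v_{2} = 0  so sig = (2; —)
  P = {1,4}:  v_{1} + v_{4} = 0  so sig = (2; —)
  P = {0,1}:  v_{0} + v_{1} = v_{5}  so sig = (2; 1)
  P = {1,5}:  v_{1} + v_{5} = v_{3}  so sig = (2; 1)
  P = {2,5}:  v_{2} + v_{5} = v_{1}  so sig = (2; 1)
  P = {3,4}:  v_{3} + v_{4} = v_{5}  so sig = (2; 1)
  P = {4,5}:  v_{4} + v_{5} = v_{0}  so sig = (2; 1)
  P = {0,3}:  v_{0} + v_{3} = 2·v_{5}  so sig = (2; 2)
  P = {2,3}:  v_{2} + v_{3} = 2·v_{1}  so sig = (2; 2)

Hence PRS(X_Σ) =
[(2; —), (2; —), (2; 1), (2; 1), (2; 1), (2; 1), (2; 1), (2; 2), (2; 2)]


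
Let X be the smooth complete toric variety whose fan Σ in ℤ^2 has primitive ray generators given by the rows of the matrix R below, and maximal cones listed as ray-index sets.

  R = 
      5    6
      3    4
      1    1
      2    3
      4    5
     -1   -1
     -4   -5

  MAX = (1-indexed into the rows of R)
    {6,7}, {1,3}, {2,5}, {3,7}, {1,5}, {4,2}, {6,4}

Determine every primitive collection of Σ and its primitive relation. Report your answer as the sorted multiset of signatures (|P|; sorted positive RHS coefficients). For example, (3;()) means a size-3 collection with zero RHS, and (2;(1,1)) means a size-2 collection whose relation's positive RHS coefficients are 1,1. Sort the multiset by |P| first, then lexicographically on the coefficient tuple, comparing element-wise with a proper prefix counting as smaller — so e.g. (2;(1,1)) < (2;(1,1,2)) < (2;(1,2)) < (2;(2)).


14 minimal non-faces of Δ(Σ) (on 7 rays):

  P={3,6}:  v_{3} + v_{6} = 0  ⟹  sig = (2;())
  P={5,7}:  v_{5} + v_{7} = 0  ⟹  sig = (2;())
  P={1,6}:  v_{1} + v_{6} = v_{5}  ⟹  sig = (2;(1))
  P={1,7}:  v_{1} + v_{7} = v_{3}  ⟹  sig = (2;(1))
  P={2,3}:  v_{2} + v_{3} = v_{5}  ⟹  sig = (2;(1))
  P={2,6}:  v_{2} + v_{6} = v_{4}  ⟹  sig = (2;(1))
  P={2,7}:  v_{2} + v_{7} = v_{6}  ⟹  sig = (2;(1))
  P={3,4}:  v_{3} + v_{4} = v_{2}  ⟹  sig = (2;(1))
  P={3,5}:  v_{3} + v_{5} = v_{1}  ⟹  sig = (2;(1))
  P={5,6}:  v_{5} + v_{6} = v_{2}  ⟹  sig = (2;(1))
  P={1,4}:  v_{1} + v_{4} = v_{2} + v_{5}  ⟹  sig = (2;(1,1))
  P={1,2}:  v_{1} + v_{2} = 2·v_{5}  ⟹  sig = (2;(2))
  P={4,5}:  v_{4} + v_{5} = 2·v_{2}  ⟹  sig = (2;(2))
  P={4,7}:  v_{4} + v_{7} = 2·v_{6}  ⟹  sig = (2;(2))

Signatures (|P|; sorted positive RHS coefficients), sorted:
[(2;()), (2;()), (2;(1)), (2;(1)), (2;(1)), (2;(1)), (2;(1)), (2;(1)), (2;(1)), (2;(1)), (2;(1,1)), (2;(2)), (2;(2)), (2;(2))]


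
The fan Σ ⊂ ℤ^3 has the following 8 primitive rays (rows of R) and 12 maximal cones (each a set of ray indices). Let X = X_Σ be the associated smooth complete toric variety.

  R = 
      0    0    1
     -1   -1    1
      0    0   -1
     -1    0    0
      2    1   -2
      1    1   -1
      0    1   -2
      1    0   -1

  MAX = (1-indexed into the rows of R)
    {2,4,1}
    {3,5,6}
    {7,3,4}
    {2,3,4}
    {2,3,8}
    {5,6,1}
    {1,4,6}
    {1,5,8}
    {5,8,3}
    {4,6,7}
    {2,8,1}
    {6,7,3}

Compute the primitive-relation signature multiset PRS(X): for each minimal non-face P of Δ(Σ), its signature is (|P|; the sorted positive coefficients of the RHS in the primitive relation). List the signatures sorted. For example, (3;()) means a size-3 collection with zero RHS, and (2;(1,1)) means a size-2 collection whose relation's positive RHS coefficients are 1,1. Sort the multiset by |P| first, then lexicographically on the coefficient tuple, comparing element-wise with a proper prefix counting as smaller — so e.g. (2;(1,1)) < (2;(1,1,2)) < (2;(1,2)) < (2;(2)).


Primitive collections (11):

  P={1,3}:  v_{1} + v_{3} = 0 ; sig = (2;())
  P={2,6}:  v_{2} + v_{6} = 0 ; sig = (2;())
  P={2,5}:  v_{2} + v_{5} = v_{8} ; sig = (2;(1))
  P={4,8}:  v_{4} + v_{8} = v_{3} ; sig = (2;(1))
  P={6,8}:  v_{6} + v_{8} = v_{5} ; sig = (2;(1))
  P={1,7}:  v_{1} + v_{7} = v_{4} + v_{6} ; sig = (2;(1,1))
  P={2,7}:  v_{2} + v_{7} = v_{3} + v_{4} ; sig = (2;(1,1))
  P={4,5}:  v_{4} + v_{5} = v_{3} + v_{6} ; sig = (2;(1,1))
  P={7,8}:  v_{7} + v_{8} = 2·v_{3} + v_{6} ; sig = (2;(1,2))
  P={5,7}:  v_{5} + v_{7} = 2·v_{3} + 2·v_{6} ; sig = (2;(2,2))
  P={3,4,6}:  v_{3} + v_{4} + v_{6} = v_{7} ; sig = (3;(1))

Sorted signature multiset PRS(X):
{ (2;()) ×2,  (2;(1)) ×3,  (2;(1,1)) ×3,  (2;(1,2)),  (2;(2,2)),  (3;(1)) }


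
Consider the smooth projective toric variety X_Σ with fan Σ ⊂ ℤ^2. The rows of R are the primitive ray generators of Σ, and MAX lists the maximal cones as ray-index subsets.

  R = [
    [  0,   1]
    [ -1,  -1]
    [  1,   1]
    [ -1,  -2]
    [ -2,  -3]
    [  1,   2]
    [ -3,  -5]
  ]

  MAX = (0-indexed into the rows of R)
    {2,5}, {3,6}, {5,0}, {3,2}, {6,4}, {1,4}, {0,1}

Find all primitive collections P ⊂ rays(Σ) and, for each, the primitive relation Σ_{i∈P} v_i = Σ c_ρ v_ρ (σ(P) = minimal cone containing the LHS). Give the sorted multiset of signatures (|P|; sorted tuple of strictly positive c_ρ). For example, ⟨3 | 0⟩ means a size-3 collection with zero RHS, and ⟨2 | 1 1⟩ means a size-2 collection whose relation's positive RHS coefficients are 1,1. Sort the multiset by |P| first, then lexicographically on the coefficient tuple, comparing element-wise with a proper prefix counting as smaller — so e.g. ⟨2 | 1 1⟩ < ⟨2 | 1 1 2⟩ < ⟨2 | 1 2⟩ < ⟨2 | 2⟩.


Primitive collections (14):

  • {1,2}:  v_{1} + v_{2} = 0  ⟹  sig = ⟨2 | 0⟩
  • {3,5}:  v_{3} + v_{5} = 0  ⟹  sig = ⟨2 | 0⟩
  • {0,2}:  v_{0} + v_{2} = v_{5}  ⟹  sig = ⟨2 | 1⟩
  • {0,3}:  v_{0} + v_{3} = v_{1}  ⟹  sig = ⟨2 | 1⟩
  • {1,3}:  v_{1} + v_{3} = v_{4}  ⟹  sig = ⟨2 | 1⟩
  • {1,5}:  v_{1} + v_{5} = v_{0}  ⟹  sig = ⟨2 | 1⟩
  • {2,4}:  v_{2} + v_{4} = v_{3}  ⟹  sig = ⟨2 | 1⟩
  • {3,4}:  v_{3} + v_{4} = v_{6}  ⟹  sig = ⟨2 | 1⟩
  • {4,5}:  v_{4} + v_{5} = v_{1}  ⟹  sig = ⟨2 | 1⟩
  • {5,6}:  v_{5} + v_{6} = v_{4}  ⟹  sig = ⟨2 | 1⟩
  • {0,6}:  v_{0} + v_{6} = v_{1} + v_{4}  ⟹  sig = ⟨2 | 1 1⟩
  • {0,4}:  v_{0} + v_{4} = 2·v_{1}  ⟹  sig = ⟨2 | 2⟩
  • {1,6}:  v_{1} + v_{6} = 2·v_{4}  ⟹  sig = ⟨2 | 2⟩
  • {2,6}:  v_{2} + v_{6} = 2·v_{3}  ⟹  sig = ⟨2 | 2⟩

Signatures (|P|; sorted positive RHS coefficients), sorted:
[⟨2 | 0⟩, ⟨2 | 0⟩, ⟨2 | 1⟩, ⟨2 | 1⟩, ⟨2 | 1⟩, ⟨2 | 1⟩, ⟨2 | 1⟩, ⟨2 | 1⟩, ⟨2 | 1⟩, ⟨2 | 1⟩, ⟨2 | 1 1⟩, ⟨2 | 2⟩, ⟨2 | 2⟩, ⟨2 | 2⟩]


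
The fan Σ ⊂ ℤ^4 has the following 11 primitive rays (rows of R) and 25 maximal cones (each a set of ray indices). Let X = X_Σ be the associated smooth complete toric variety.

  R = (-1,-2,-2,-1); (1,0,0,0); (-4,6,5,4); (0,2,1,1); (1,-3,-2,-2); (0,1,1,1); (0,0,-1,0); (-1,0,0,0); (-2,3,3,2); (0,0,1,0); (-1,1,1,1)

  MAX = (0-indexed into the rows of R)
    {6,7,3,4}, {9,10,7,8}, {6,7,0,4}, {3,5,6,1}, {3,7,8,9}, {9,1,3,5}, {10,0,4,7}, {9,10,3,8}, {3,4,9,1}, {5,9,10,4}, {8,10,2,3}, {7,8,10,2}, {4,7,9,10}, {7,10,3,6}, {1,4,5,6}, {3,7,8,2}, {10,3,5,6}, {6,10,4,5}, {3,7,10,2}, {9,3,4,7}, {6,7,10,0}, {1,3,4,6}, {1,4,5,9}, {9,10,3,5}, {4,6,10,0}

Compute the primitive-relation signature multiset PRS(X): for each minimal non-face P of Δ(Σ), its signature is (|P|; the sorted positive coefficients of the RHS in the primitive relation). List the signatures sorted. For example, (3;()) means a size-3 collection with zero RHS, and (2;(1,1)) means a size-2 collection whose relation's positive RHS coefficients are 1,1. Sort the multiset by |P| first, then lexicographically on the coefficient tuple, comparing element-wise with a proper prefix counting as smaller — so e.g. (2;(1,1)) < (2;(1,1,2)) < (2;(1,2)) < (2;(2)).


|primitive collections| = 24. Relations:

  {1,7}:  v_{1} + v_{7} = 0  →  sig = (2;())
  {6,9}:  v_{6} + v_{9} = 0  →  sig = (2;())
  {1,10}:  v_{1} + v_{10} = v_{5}  →  sig = (2;(1))
  {5,7}:  v_{5} + v_{7} = v_{10}  →  sig = (2;(1))
  {0,3}:  v_{0} + v_{3} = v_{6} + v_{7}  →  sig = (2;(1,1))
  {2,4}:  v_{2} + v_{4} = v_{7} + v_{8}  →  sig = (2;(1,1))
  {4,8}:  v_{4} + v_{8} = v_{7} + v_{9}  →  sig = (2;(1,1))
  {0,1}:  v_{0} + v_{1} = v_{4} + v_{6} + v_{10}  →  sig = (2;(1,1,1))
  {0,9}:  v_{0} + v_{9} = v_{4} + v_{7} + v_{10}  →  sig = (2;(1,1,1))
  {1,2}:  v_{1} + v_{2} = v_{3} + v_{8} + v_{10}  →  sig = (2;(1,1,1))
  {1,8}:  v_{1} + v_{8} = v_{3} + v_{9} + v_{10}  →  sig = (2;(1,1,1))
  {6,8}:  v_{6} + v_{8} = v_{3} + v_{7} + v_{10}  →  sig = (2;(1,1,1))
  {0,5}:  v_{0} + v_{5} = v_{4} + v_{6} + 2·v_{10}  →  sig = (2;(1,1,2))
  {2,5}:  v_{2} + v_{5} = v_{3} + v_{8} + 2·v_{10}  →  sig = (2;(1,1,2))
  {5,8}:  v_{5} + v_{8} = v_{3} + v_{9} + 2·v_{10}  →  sig = (2;(1,1,2))
  {0,8}:  v_{0} + v_{8} = 2·v_{7} + v_{10}  →  sig = (2;(1,2))
  {0,2}:  v_{0} + v_{2} = v_{3} + 3·v_{7} + 2·v_{10}  →  sig = (2;(1,2,3))
  {2,9}:  v_{2} + v_{9} = 2·v_{8}  →  sig = (2;(2))
  {2,6}:  v_{2} + v_{6} = 2·v_{3} + 2·v_{7} + 2·v_{10}  →  sig = (2;(2,2,2))
  {3,4,10}:  v_{3} + v_{4} + v_{10} = 0  →  sig = (3;())
  {3,4,5}:  v_{3} + v_{4} + v_{5} = v_{1}  →  sig = (3;(1))
  {3,7,8,10}:  v_{3} + v_{7} + v_{8} + v_{10} = v_{2}  →  sig = (4;(1))
  {3,7,9,10}:  v_{3} + v_{7} + v_{9} + v_{10} = v_{8}  →  sig = (4;(1))
  {4,6,7,10}:  v_{4} + v_{6} + v_{7} + v_{10} = v_{0}  →  sig = (4;(1))

Sorted signature multiset PRS(X):
{ (2;()) ×2,  (2;(1)) ×2,  (2;(1,1)) ×3,  (2;(1,1,1)) ×5,  (2;(1,1,2)) ×3,  (2;(1,2)),  (2;(1,2,3)),  (2;(2)),  (2;(2,2,2)),  (3;()),  (3;(1)),  (4;(1)) ×3 }


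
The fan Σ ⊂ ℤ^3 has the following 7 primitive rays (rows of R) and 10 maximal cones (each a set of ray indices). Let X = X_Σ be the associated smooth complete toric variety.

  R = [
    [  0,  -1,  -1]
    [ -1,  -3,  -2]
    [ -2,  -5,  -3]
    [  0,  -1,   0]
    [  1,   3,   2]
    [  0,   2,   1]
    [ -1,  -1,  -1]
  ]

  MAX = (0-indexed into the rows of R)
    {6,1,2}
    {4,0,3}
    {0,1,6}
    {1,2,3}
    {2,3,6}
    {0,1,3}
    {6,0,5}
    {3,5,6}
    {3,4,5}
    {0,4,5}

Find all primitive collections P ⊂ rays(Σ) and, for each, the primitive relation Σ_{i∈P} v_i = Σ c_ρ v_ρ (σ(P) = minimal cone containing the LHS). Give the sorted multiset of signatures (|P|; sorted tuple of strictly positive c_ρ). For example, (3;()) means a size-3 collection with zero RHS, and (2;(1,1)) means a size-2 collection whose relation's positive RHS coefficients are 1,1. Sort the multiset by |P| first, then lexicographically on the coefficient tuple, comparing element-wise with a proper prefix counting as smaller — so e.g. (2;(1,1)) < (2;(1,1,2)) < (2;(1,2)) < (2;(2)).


9 collections generate NE(X_Σ); each relation:

  P={1,4}:  v_{1} + v_{4} = 0 ; sig = (2;())
  P={1,5}:  v_{1} + v_{5} = v_{6} ; sig = (2;(1))
  P={4,6}:  v_{4} + v_{6} = v_{5} ; sig = (2;(1))
  P={2,4}:  v_{2} + v_{4} = v_{3} + v_{6} ; sig = (2;(1,1))
  P={2,5}:  v_{2} + v_{5} = v_{3} + 2·v_{6} ; sig = (2;(1,2))
  P={0,2}:  v_{0} + v_{2} = 2·v_{1} ; sig = (2;(2))
  P={0,3,5}:  v_{0} + v_{3} + v_{5} = 0 ; sig = (3;())
  P={0,3,6}:  v_{0} + v_{3} + v_{6} = v_{1} ; sig = (3;(1))
  P={1,3,6}:  v_{1} + v_{3} + v_{6} = v_{2} ; sig = (3;(1))

Sorted signature multiset PRS(X):
[(2;()), (2;(1)), (2;(1)), (2;(1,1)), (2;(1,2)), (2;(2)), (3;()), (3;(1)), (3;(1))]


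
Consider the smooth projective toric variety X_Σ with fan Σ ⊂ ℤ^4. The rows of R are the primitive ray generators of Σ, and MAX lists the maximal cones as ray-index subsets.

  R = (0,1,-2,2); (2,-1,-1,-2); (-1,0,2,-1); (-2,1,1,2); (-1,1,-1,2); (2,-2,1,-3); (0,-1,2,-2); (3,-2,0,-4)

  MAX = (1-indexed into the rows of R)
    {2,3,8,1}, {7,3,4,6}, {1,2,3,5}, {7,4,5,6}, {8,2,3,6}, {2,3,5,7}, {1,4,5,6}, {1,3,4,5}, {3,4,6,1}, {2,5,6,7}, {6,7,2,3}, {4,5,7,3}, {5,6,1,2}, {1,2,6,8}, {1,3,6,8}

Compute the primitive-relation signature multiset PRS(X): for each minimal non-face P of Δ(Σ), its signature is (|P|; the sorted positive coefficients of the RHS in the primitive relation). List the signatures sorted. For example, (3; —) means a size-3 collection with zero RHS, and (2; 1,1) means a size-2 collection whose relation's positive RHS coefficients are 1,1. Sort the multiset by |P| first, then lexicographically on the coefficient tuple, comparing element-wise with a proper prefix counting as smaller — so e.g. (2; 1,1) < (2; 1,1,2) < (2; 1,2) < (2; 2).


Δ(Σ) — 8 vertices, 7 min non-faces:

  • {1,7}:  v_{1} + v_{7} = 0  so sig = (2; —)
  • {2,4}:  v_{2} + v_{4} = 0  so sig = (2; —)
  • {5,8}:  v_{5} + v_{8} = v_{2}  so sig = (2; 1)
  • {4,8}:  v_{4} + v_{8} = v_{1} + v_{3} + v_{6}  so sig = (2; 1,1,1)
  • {7,8}:  v_{7} + v_{8} = v_{2} + v_{3} + v_{6}  so sig = (2; 1,1,1)
  • {3,5,6}:  v_{3} + v_{5} + v_{6} = v_{7}  so sig = (3; 1)
  • {1,2,3,6}:  v_{1} + v_{2} + v_{3} + v_{6} = v_{8}  so sig = (4; 1)

Sorted signature multiset PRS(X):
{ (2; —) ×2,  (2; 1),  (2; 1,1,1) ×2,  (3; 1),  (4; 1) }


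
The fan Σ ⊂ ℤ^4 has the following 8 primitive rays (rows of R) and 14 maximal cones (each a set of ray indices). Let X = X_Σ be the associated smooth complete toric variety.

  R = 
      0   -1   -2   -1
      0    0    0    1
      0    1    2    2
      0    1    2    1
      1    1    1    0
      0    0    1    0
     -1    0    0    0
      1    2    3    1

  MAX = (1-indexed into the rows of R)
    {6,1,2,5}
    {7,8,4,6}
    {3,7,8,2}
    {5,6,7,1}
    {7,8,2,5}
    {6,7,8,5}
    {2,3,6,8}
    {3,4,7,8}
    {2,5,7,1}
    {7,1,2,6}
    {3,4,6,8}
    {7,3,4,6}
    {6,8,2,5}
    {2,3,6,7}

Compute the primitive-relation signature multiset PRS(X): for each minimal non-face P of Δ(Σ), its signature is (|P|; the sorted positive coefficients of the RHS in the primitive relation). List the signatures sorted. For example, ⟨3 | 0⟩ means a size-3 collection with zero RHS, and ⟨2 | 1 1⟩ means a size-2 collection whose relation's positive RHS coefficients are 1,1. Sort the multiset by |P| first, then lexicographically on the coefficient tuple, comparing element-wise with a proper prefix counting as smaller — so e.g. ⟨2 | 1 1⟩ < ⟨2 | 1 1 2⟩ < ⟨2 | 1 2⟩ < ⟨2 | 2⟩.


Primitive collections (9):

  • {1,4}:  v_{1} + v_{4} = 0  ⟹  sig = ⟨2 | 0⟩
  • {1,3}:  v_{1} + v_{3} = v_{2}  ⟹  sig = ⟨2 | 1⟩
  • {1,8}:  v_{1} + v_{8} = v_{5}  ⟹  sig = ⟨2 | 1⟩
  • {2,4}:  v_{2} + v_{4} = v_{3}  ⟹  sig = ⟨2 | 1⟩
  • {4,5}:  v_{4} + v_{5} = v_{8}  ⟹  sig = ⟨2 | 1⟩
  • {3,5}:  v_{3} + v_{5} = v_{2} + v_{8}  ⟹  sig = ⟨2 | 1 1⟩
  • {2,5,6,7}:  v_{2} + v_{5} + v_{6} + v_{7} = v_{4}  ⟹  sig = ⟨4 | 1⟩
  • {2,6,7,8}:  v_{2} + v_{6} + v_{7} + v_{8} = 2·v_{4}  ⟹  sig = ⟨4 | 2⟩
  • {3,6,7,8}:  v_{3} + v_{6} + v_{7} + v_{8} = 3·v_{4}  ⟹  sig = ⟨4 | 3⟩

Signatures (|P|; sorted positive RHS coefficients), sorted:
    ⟨2 | 0⟩
    ⟨2 | 1⟩
    ⟨2 | 1⟩
    ⟨2 | 1⟩
    ⟨2 | 1⟩
    ⟨2 | 1 1⟩
    ⟨4 | 1⟩
    ⟨4 | 2⟩
    ⟨4 | 3⟩


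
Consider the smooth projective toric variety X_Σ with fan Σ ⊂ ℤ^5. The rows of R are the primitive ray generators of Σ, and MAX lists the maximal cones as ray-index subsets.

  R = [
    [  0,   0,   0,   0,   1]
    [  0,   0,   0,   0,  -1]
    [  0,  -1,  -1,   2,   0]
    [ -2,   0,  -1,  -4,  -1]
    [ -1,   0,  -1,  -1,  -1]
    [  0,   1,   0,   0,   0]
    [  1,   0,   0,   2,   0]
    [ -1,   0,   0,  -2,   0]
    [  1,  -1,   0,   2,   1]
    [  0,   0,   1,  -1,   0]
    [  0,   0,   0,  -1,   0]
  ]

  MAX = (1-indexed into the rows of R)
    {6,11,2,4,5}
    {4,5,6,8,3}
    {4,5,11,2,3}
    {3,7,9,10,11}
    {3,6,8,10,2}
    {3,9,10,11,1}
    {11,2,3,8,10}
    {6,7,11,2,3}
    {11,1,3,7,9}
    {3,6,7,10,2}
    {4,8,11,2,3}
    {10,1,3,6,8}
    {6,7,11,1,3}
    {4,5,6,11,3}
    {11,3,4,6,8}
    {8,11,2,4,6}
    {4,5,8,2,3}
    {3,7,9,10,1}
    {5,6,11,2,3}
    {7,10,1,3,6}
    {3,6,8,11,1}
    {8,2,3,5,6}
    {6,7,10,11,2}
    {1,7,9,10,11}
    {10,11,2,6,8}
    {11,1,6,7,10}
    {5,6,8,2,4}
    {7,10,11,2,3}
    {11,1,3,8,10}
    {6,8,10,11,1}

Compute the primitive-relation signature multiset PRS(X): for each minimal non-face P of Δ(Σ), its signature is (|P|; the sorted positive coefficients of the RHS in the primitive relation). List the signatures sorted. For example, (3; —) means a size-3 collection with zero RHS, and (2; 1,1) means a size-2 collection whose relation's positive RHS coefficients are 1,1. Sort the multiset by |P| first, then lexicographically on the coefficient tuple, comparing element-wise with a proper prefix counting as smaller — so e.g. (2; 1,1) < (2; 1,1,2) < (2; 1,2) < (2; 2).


The 18 primitive collections of Σ (r=11, n=5):

  P = {1,2}:  v_{1} + v_{2} = 0  ⇒ sig = (2; —)
  P = {7,8}:  v_{7} + v_{8} = 0  ⇒ sig = (2; —)
  P = {4,7}:  v_{4} + v_{7} = v_{5} + v_{11}  ⇒ sig = (2; 1,1)
  P = {5,9}:  v_{5} + v_{9} = v_{3} + v_{11}  ⇒ sig = (2; 1,1)
  P = {5,10}:  v_{5} + v_{10} = v_{2} + v_{8}  ⇒ sig = (2; 1,1)
  P = {6,9}:  v_{6} + v_{9} = v_{1} + v_{7}  ⇒ sig = (2; 1,1)
  P = {1,5}:  v_{1} + v_{5} = v_{3} + v_{6} + v_{8} + v_{11}  ⇒ sig = (2; 1,1,1,1)
  P = {2,9}:  v_{2} + v_{9} = v_{3} + v_{7} + v_{10} + v_{11}  ⇒ sig = (2; 1,1,1,1)
  P = {5,7}:  v_{5} + v_{7} = v_{2} + v_{3} + v_{6} + v_{11}  ⇒ sig = (2; 1,1,1,1)
  P = {8,9}:  v_{8} + v_{9} = v_{1} + v_{3} + v_{10} + v_{11}  ⇒ sig = (2; 1,1,1,1)
  P = {4,9}:  v_{4} + v_{9} = v_{3} + v_{8} + 2·v_{11}  ⇒ sig = (2; 1,1,2)
  P = {4,10}:  v_{4} + v_{10} = v_{2} + 2·v_{8} + v_{11}  ⇒ sig = (2; 1,1,2)
  P = {1,4}:  v_{1} + v_{4} = v_{3} + v_{6} + 2·v_{8} + 2·v_{11}  ⇒ sig = (2; 1,1,2,2)
  P = {5,8,11}:  v_{5} + v_{8} + v_{11} = v_{4}  ⇒ sig = (3; 1)
  P = {3,6,10,11}:  v_{3} + v_{6} + v_{10} + v_{11} = 0  ⇒ sig = (4; —)
  P = {2,3,4,6}:  v_{2} + v_{3} + v_{4} + v_{6} = 2·v_{5}  ⇒ sig = (4; 2)
  P = {1,3,7,10,11}:  v_{1} + v_{3} + v_{7} + v_{10} + v_{11} = v_{9}  ⇒ sig = (5; 1)
  P = {2,3,6,8,11}:  v_{2} + v_{3} + v_{6} + v_{8} + v_{11} = v_{5}  ⇒ sig = (5; 1)

Hence PRS(X_Σ) =
    |P|=2: 13 collections, coeffs (), (), (1,1), (1,1), (1,1), (1,1), (1,1,1,1), (1,1,1,1), (1,1,1,1), (1,1,1,1), (1,1,2), (1,1,2), (1,1,2,2)
    |P|=3: 1 collection, coeffs (1)
    |P|=4: 2 collections, coeffs (), (2)
    |P|=5: 2 collections, coeffs (1), (1)


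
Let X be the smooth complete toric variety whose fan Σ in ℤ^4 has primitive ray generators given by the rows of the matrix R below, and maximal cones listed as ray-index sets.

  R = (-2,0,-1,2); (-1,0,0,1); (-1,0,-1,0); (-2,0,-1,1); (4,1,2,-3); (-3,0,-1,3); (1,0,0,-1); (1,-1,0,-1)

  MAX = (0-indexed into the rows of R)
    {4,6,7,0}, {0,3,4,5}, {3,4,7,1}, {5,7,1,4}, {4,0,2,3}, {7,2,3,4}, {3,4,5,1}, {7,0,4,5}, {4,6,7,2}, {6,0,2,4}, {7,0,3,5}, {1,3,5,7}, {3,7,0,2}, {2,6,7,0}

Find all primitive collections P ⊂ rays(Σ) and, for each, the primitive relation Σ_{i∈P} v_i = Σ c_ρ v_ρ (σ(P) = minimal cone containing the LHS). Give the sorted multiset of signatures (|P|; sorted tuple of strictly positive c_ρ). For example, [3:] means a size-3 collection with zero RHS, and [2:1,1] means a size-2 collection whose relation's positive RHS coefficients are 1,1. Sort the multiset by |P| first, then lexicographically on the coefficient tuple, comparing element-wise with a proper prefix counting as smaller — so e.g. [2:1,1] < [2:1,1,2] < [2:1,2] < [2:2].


Minimal non-faces — 9 found among 8 rays, 14 max cones:

  {1,6}:  v_{1} + v_{6} = 0  →  sig = [2:]
  {0,1}:  v_{0} + v_{1} = v_{5}  →  sig = [2:1]
  {1,2}:  v_{1} + v_{2} = v_{3}  →  sig = [2:1]
  {3,6}:  v_{3} + v_{6} = v_{2}  →  sig = [2:1]
  {5,6}:  v_{5} + v_{6} = v_{0}  →  sig = [2:1]
  {2,5}:  v_{2} + v_{5} = v_{0} + v_{3}  →  sig = [2:1,1]
  {3,4,5,7}:  v_{3} + v_{4} + v_{5} + v_{7} = 0  →  sig = [4:]
  {0,3,4,7}:  v_{0} + v_{3} + v_{4} + v_{7} = v_{6}  →  sig = [4:1]
  {0,2,4,7}:  v_{0} + v_{2} + v_{4} + v_{7} = 2·v_{6}  →  sig = [4:2]

Signatures (|P|; sorted positive RHS coefficients), sorted:
    |P|=2: 6 collections, coeffs (), (1), (1), (1), (1), (1,1)
    |P|=4: 3 collections, coeffs (), (1), (2)


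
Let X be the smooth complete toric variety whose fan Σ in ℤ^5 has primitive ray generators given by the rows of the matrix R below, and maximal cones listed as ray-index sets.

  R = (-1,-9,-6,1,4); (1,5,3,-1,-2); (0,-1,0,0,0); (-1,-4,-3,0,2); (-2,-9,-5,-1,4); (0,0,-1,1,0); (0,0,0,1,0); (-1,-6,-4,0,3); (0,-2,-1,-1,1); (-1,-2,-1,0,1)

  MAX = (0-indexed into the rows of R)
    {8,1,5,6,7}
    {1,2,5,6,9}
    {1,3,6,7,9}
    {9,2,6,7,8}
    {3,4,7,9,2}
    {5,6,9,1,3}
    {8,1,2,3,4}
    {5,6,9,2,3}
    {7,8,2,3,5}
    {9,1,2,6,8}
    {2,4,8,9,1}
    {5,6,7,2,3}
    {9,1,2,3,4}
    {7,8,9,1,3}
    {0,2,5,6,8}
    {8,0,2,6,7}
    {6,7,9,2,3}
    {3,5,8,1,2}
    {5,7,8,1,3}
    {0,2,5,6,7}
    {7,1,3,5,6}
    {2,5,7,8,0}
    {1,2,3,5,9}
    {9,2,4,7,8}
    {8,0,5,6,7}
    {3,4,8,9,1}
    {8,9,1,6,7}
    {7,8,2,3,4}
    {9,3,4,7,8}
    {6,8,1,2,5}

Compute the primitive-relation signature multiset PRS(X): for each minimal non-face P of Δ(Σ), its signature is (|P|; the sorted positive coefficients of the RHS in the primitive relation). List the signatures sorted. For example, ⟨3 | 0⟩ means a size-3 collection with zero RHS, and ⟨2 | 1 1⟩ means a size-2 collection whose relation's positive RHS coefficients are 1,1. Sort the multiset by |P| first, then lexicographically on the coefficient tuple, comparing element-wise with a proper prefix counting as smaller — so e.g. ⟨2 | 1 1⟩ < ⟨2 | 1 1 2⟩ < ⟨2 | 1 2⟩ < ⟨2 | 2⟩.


Δ(Σ) — 10 vertices, 14 min non-faces:

  P = {4,6}:  v_{4} + v_{6} = v_{2} + v_{7} + v_{9}  so sig = ⟨2 | 1 1 1⟩
  P = {0,9}:  v_{0} + v_{9} = v_{2} + v_{3} + v_{6} + v_{7}  so sig = ⟨2 | 1 1 1 1⟩
  P = {0,1}:  v_{0} + v_{1} = v_{5} + v_{6} + 2·v_{8}  so sig = ⟨2 | 1 1 2⟩
  P = {0,3}:  v_{0} + v_{3} = v_{2} + v_{5} + 2·v_{7}  so sig = ⟨2 | 1 1 2⟩
  P = {4,5}:  v_{4} + v_{5} = v_{2} + 2·v_{3}  so sig = ⟨2 | 1 2⟩
  P = {0,4}:  v_{0} + v_{4} = 2·v_{2} + v_{3} + 2·v_{7}  so sig = ⟨2 | 1 2 2⟩
  P = {1,2,7}:  v_{1} + v_{2} + v_{7} = v_{8}  so sig = ⟨3 | 1⟩
  P = {3,6,8}:  v_{3} + v_{6} + v_{8} = v_{7}  so sig = ⟨3 | 1⟩
  P = {5,8,9}:  v_{5} + v_{8} + v_{9} = v_{3}  so sig = ⟨3 | 1⟩
  P = {1,4,7}:  v_{1} + v_{4} + v_{7} = v_{3} + 2·v_{8} + v_{9}  so sig = ⟨3 | 1 1 2⟩
  P = {5,7,9}:  v_{5} + v_{7} + v_{9} = 2·v_{3} + v_{6}  so sig = ⟨3 | 1 2⟩
  P = {1,2,3,6}:  v_{1} + v_{2} + v_{3} + v_{6} = 0  so sig = ⟨4 | 0⟩
  P = {2,3,8,9}:  v_{2} + v_{3} + v_{8} + v_{9} = v_{4}  so sig = ⟨4 | 1⟩
  P = {2,5,6,7,8}:  v_{2} + v_{5} + v_{6} + v_{7} + v_{8} = v_{0}  so sig = ⟨5 | 1⟩

Hence PRS(X_Σ) =
    |P|=2: 6 collections, coeffs (1,1,1), (1,1,1,1), (1,1,2), (1,1,2), (1,2), (1,2,2)
    |P|=3: 5 collections, coeffs (1), (1), (1), (1,1,2), (1,2)
    |P|=4: 2 collections, coeffs (), (1)
    |P|=5: 1 collection, coeffs (1)


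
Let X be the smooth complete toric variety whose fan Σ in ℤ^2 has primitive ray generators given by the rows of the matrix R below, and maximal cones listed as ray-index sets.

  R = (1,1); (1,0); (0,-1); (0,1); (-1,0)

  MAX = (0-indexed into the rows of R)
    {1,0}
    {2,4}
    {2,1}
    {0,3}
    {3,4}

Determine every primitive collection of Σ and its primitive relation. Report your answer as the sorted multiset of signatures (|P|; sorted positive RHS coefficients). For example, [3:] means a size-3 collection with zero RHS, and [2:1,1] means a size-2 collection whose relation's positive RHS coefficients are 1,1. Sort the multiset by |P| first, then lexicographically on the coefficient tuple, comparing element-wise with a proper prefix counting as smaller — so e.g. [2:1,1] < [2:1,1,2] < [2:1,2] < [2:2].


5 collections generate NE(X_Σ); each relation:

  • {1,4}:  v_{1} + v_{4} = 0 ; sig = [2:]
  • {2,3}:  v_{2} + v_{3} = 0 ; sig = [2:]
  • {0,2}:  v_{0} + v_{2} = v_{1} ; sig = [2:1]
  • {0,4}:  v_{0} + v_{4} = v_{3} ; sig = [2:1]
  • {1,3}:  v_{1} + v_{3} = v_{0} ; sig = [2:1]

Signatures (|P|; sorted positive RHS coefficients), sorted:
    [2:]
    [2:]
    [2:1]
    [2:1]
    [2:1]


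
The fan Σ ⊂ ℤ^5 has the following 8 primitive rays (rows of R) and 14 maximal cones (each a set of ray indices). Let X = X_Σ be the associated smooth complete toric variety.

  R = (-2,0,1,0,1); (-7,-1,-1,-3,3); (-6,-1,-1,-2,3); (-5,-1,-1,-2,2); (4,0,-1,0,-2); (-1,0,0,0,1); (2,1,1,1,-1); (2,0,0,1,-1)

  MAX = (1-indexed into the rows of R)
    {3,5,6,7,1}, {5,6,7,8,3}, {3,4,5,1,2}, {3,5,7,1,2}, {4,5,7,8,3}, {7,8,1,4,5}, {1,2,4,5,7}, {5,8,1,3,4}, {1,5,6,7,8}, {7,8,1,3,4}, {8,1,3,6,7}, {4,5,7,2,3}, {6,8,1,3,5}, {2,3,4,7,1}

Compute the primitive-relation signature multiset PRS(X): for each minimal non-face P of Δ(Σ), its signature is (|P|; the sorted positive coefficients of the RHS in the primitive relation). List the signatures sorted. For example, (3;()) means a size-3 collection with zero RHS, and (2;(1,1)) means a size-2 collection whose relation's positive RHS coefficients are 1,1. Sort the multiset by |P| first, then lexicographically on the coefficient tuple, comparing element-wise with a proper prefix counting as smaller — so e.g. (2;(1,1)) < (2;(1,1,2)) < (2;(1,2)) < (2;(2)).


Σ has 5 primitive collections:

  P={2,8}:  v_{2} + v_{8} = v_{4}  ⟹  sig = (2;(1))
  P={4,6}:  v_{4} + v_{6} = v_{3}  ⟹  sig = (2;(1))
  P={2,6}:  v_{2} + v_{6} = v_{1} + 2·v_{3} + v_{5} + v_{7}  ⟹  sig = (2;(1,1,1,2))
  P={1,3,5,7,8}:  v_{1} + v_{3} + v_{5} + v_{7} + v_{8} = 0  ⟹  sig = (5;())
  P={1,3,4,5,7}:  v_{1} + v_{3} + v_{4} + v_{5} + v_{7} = v_{2}  ⟹  sig = (5;(1))

Hence PRS(X_Σ) =
{ (2;(1)) ×2,  (2;(1,1,1,2)),  (5;()),  (5;(1)) }


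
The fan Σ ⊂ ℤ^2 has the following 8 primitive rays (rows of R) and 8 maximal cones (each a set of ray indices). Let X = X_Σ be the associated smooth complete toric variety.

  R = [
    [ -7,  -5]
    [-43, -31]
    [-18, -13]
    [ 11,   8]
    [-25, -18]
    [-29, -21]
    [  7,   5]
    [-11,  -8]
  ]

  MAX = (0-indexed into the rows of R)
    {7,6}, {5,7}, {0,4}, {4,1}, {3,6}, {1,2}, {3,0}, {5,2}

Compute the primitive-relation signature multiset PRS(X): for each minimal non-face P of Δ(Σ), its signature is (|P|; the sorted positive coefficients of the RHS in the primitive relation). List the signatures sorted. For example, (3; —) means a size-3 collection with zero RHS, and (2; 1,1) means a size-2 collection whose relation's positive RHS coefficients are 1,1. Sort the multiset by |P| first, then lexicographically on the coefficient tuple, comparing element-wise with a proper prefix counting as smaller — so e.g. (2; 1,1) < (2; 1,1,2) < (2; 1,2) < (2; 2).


Δ(Σ) — 8 vertices, 20 min non-faces:

  {0,6}:  v_{0} + v_{6} = 0  so sig = (2; —)
  {3,7}:  v_{3} + v_{7} = 0  so sig = (2; —)
  {0,2}:  v_{0} + v_{2} = v_{4}  so sig = (2; 1)
  {0,7}:  v_{0} + v_{7} = v_{2}  so sig = (2; 1)
  {2,3}:  v_{2} + v_{3} = v_{0}  so sig = (2; 1)
  {2,4}:  v_{2} + v_{4} = v_{1}  so sig = (2; 1)
  {2,6}:  v_{2} + v_{6} = v_{7}  so sig = (2; 1)
  {2,7}:  v_{2} + v_{7} = v_{5}  so sig = (2; 1)
  {3,5}:  v_{3} + v_{5} = v_{2}  so sig = (2; 1)
  {4,6}:  v_{4} + v_{6} = v_{2}  so sig = (2; 1)
  {1,3}:  v_{1} + v_{3} = v_{0} + v_{4}  so sig = (2; 1,1)
  {0,1}:  v_{0} + v_{1} = 2·v_{4}  so sig = (2; 2)
  {0,5}:  v_{0} + v_{5} = 2·v_{2}  so sig = (2; 2)
  {1,6}:  v_{1} + v_{6} = 2·v_{2}  so sig = (2; 2)
  {3,4}:  v_{3} + v_{4} = 2·v_{0}  so sig = (2; 2)
  {4,7}:  v_{4} + v_{7} = 2·v_{2}  so sig = (2; 2)
  {5,6}:  v_{5} + v_{6} = 2·v_{7}  so sig = (2; 2)
  {1,7}:  v_{1} + v_{7} = 3·v_{2}  so sig = (2; 3)
  {4,5}:  v_{4} + v_{5} = 3·v_{2}  so sig = (2; 3)
  {1,5}:  v_{1} + v_{5} = 4·v_{2}  so sig = (2; 4)

Hence PRS(X_Σ) =
    (2; —)
    (2; —)
    (2; 1)
    (2; 1)
    (2; 1)
    (2; 1)
    (2; 1)
    (2; 1)
    (2; 1)
    (2; 1)
    (2; 1,1)
    (2; 2)
    (2; 2)
    (2; 2)
    (2; 2)
    (2; 2)
    (2; 2)
    (2; 3)
    (2; 3)
    (2; 4)
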